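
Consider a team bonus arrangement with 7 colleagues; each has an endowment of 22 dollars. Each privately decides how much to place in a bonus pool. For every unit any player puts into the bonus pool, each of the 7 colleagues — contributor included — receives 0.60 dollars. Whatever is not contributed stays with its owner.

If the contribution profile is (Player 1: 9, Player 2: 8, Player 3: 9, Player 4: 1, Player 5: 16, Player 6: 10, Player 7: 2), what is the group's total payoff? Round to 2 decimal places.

330.00 dollars

Total contributed: 9 + 8 + 9 + 1 + 16 + 10 + 2 = 55; total kept: 7 × 22 − 55 = 99.
The bonus pool pays out 0.60 × 7 × 55 = 231.00 in aggregate.
Group total = 99 + 231.00 = 330.00.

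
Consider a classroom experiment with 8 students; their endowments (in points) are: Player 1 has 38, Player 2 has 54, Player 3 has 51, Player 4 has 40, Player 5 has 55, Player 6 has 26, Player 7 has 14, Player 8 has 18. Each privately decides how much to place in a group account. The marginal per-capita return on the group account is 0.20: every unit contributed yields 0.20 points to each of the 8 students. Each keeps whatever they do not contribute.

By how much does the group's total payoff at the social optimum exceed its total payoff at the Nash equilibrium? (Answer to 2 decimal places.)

The private return per contributed unit is 0.20 < 1 for everyone, so the Nash equilibrium is zero contribution and the group total is Σ E_j = 38 + 54 + 51 + 40 + 55 + 26 + 14 + 18 = 296.
Each contributed unit returns 1.600 to the group, so the social optimum is full contribution by everyone: group total = 1.600 × 296 = 473.60.
Efficiency loss = (1.600 − 1) × 296 = 177.60.

177.60 points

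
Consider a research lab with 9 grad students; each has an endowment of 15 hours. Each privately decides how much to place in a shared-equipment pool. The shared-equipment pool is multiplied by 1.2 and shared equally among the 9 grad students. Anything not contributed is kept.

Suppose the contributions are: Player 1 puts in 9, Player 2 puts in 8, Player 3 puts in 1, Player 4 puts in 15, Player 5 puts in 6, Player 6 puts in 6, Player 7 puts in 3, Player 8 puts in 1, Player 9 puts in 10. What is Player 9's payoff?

Total contributed: 9 + 8 + 1 + 15 + 6 + 6 + 3 + 1 + 10 = 59.
Each receives 1.2 × 59 / 9 = 7.87 from the shared-equipment pool.
Player 9 keeps 15 − 10 = 5, so Player 9's payoff is 5 + 7.87 = 12.87.

12.87 hours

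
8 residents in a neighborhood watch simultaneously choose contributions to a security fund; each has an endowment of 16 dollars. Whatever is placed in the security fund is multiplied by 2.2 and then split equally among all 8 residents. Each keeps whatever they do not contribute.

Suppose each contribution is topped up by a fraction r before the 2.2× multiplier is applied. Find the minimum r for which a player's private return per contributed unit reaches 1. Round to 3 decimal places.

With matching at rate r, one contributed unit becomes (1 + r) in the security fund and returns 2.2 × (1 + r) / 8 to the contributor.
Setting this equal to 1: 1 + r = 8/2.2 = 3.6364.
So the minimum matching rate is r = 3.6364 − 1 = 2.636.

2.636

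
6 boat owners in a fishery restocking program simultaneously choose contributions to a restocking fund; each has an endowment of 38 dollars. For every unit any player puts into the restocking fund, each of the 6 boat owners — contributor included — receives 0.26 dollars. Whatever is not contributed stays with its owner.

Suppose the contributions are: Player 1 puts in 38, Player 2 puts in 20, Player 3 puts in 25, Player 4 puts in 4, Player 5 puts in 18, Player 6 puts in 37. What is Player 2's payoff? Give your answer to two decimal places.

54.92 dollars

Total contributed: 38 + 20 + 25 + 4 + 18 + 37 = 142.
Each receives 0.26 × 142 = 36.92 from the restocking fund.
Player 2 keeps 38 − 20 = 18, so Player 2's payoff is 18 + 36.92 = 54.92.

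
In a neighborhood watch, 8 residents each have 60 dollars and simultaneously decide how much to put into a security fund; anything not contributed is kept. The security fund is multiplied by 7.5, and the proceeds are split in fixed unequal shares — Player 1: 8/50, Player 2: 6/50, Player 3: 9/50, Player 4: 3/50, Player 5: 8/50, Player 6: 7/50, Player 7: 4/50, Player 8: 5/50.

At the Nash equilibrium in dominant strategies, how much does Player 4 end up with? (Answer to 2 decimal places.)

168.00 dollars

Each unit j contributes comes back to j as 7.5 × (j's share), so j prefers to contribute only if that share exceeds 1/7.5 = 0.1333; otherwise keeping the unit dominates.
Player 1, Player 3, Player 5 and Player 6 clear that bar, contributing 60 each; the remaining 4 contribute 0. Total contributed: 240.
Player 4 keeps 60 and receives 7.5 × 240 × 3/50 = 108.00 from the security fund, for a payoff of 168.00.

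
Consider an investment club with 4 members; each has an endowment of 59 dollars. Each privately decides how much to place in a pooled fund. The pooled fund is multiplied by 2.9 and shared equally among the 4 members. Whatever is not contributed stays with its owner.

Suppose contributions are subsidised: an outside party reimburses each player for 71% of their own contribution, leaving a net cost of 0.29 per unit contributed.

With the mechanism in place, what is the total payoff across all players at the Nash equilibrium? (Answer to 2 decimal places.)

With the mechanism, a contributed unit returns (2.9/4) / 0.29 = 2.5000 per unit of net cost to the contributor — now above 1 — so contributing fully is weakly dominant for every player.
At the Nash equilibrium everyone contributes 59. Group total payoff = 4 × (59 × 0.71 + 2.9 × 59) = 851.96.

851.96 dollars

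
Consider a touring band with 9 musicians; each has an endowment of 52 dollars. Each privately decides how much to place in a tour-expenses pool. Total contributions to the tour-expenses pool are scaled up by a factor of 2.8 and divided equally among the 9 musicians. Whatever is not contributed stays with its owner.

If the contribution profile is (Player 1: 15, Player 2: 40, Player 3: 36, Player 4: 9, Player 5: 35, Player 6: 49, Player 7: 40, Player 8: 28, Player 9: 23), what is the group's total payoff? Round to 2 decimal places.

963.00 dollars

Total contributed: 15 + 40 + 36 + 9 + 35 + 49 + 40 + 28 + 23 = 275; total kept: 9 × 52 − 275 = 193.
The tour-expenses pool pays out 2.8 × 275 = 770.00 in aggregate.
Group total = 193 + 770.00 = 963.00.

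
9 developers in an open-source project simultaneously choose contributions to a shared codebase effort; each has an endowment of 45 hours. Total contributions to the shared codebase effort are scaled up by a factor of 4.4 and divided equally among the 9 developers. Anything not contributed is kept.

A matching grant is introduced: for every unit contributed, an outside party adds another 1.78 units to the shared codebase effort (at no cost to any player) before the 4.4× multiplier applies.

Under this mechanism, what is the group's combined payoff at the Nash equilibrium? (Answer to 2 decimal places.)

4953.96 hours

With the mechanism, a contributed unit returns 4.4 × 2.78 / 9 = 1.3591 per unit of net cost to the contributor — now above 1 — so contributing fully is weakly dominant for every player.
At the Nash equilibrium everyone contributes 45. Group total payoff = 4.4 × 2.78 × 405 = 4953.96.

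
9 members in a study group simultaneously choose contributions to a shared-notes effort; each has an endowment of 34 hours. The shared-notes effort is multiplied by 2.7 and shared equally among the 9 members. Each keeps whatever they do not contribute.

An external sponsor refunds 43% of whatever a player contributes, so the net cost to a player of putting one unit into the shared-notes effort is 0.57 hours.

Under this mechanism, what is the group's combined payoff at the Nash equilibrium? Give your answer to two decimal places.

306.00 hours

Even with the mechanism, each unit contributed returns only (2.7/9) / 0.57 = 0.5263 per unit of net cost, so contributing nothing is still dominant.
At the Nash equilibrium no one contributes; group total payoff = 9 × 34 = 306.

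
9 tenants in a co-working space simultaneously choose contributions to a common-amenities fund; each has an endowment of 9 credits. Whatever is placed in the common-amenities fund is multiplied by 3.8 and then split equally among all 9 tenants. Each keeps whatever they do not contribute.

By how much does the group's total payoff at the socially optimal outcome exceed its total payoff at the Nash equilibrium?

226.80 credits

Each contributed unit returns 3.8/9 = 0.4222 to its contributor — below 1 — so contributing 0 is dominant for every player. At the Nash equilibrium everyone keeps their 9, and the group total is 9 × 9 = 81.
Each contributed unit returns 3.800 to the group as a whole (0.4222 to each of 9 players), which exceeds 1, so the social optimum is full contribution: group total = 3.800 × 81 = 307.80.
Efficiency loss = 307.80 − 81 = 226.80.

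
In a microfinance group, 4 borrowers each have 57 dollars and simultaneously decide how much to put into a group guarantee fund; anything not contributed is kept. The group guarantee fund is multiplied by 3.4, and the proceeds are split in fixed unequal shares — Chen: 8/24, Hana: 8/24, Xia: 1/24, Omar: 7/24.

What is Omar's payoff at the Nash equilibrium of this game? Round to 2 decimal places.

For player j, contributing a unit is worthwhile iff 3.4 × (j's share) ≥ 1, i.e. iff j's share is at least 0.2941.
The shares above 0.2941 belong to Chen and Hana, contributing 57 each; the remaining 2 contribute 0. Total contributed: 114.
Omar keeps 57 and receives 3.4 × 114 × 7/24 = 113.05 from the group guarantee fund, for a payoff of 170.05.

170.05 dollars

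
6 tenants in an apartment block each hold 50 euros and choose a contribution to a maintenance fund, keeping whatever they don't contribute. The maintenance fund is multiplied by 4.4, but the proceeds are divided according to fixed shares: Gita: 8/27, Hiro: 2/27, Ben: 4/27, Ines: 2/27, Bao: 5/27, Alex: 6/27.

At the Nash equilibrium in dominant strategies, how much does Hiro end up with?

66.30 euros

A player with share s gets back 4.4·s per unit contributed, so full contribution is dominant for anyone with s > 1/4.4 = 0.2273 and zero contribution is dominant for anyone below.
Only Gita (8/27) clears that bar, contributing 50; the remaining 5 contribute 0. Total contributed: 50.
Hiro keeps 50 and receives 4.4 × 50 × 2/27 = 16.30 from the maintenance fund, for a payoff of 66.30.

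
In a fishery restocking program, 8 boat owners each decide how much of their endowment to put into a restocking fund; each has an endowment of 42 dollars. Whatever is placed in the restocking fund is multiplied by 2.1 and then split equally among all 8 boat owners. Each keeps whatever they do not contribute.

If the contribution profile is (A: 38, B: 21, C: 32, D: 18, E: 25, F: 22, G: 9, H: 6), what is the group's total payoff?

Total contributed: 38 + 21 + 32 + 18 + 25 + 22 + 9 + 6 = 171; total kept: 8 × 42 − 171 = 165.
The restocking fund pays out 2.1 × 171 = 359.10 in aggregate.
Group total = 165 + 359.10 = 524.10.

524.10 dollars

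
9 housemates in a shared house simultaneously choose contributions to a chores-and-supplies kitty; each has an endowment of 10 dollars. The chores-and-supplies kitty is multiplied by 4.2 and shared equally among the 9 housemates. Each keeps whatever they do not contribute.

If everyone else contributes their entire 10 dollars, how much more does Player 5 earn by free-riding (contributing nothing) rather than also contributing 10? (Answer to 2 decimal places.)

Switching from a contribution of 10 to 0 lets Player 5 keep an extra 10 dollars, but lowers the chores-and-supplies kitty by 10, which costs Player 5 their own share of that drop: 4.2/9 × 10 = 4.67.
Net gain = 10 − 4.67 = 5.33. The private return per contributed unit (0.4667) is below 1, so free-riding is indeed the best response regardless of what the others do.

5.33 dollars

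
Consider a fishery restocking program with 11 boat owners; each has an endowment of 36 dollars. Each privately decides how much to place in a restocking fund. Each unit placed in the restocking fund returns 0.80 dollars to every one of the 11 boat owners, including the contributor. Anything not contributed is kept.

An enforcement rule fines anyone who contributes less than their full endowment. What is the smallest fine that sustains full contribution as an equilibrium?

7.20 dollars

Given the others contribute fully, the best deviation is to contribute 0 (any partial contribution still incurs the fine and gives up units whose private return 0.80 is below 1).
Deviating from 36 to 0 saves 36 dollars but forfeits the deviator's share of the drop in the restocking fund: 0.80 × 36 = 28.80.
So the deviation gain is 36 − 28.80 = 7.20, and the fine must be at least 7.20 dollars to wipe it out.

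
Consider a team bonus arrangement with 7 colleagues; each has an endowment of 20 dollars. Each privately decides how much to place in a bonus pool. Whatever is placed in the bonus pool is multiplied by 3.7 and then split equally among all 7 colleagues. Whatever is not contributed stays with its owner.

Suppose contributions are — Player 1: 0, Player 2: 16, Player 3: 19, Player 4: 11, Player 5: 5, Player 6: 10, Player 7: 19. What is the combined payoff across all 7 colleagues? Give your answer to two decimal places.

356.00 dollars

Total contributed: 0 + 16 + 19 + 11 + 5 + 10 + 19 = 80; total kept: 7 × 20 − 80 = 60.
The bonus pool pays out 3.7 × 80 = 296.00 in aggregate.
Group total = 60 + 296.00 = 356.00.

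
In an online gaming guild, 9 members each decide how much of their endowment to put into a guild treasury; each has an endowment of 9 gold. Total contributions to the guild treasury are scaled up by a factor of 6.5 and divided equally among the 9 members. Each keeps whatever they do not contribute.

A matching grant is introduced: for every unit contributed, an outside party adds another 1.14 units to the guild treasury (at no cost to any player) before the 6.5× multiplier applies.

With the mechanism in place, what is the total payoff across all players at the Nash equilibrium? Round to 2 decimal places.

Under the mechanism each unit contributed yields 6.5 × 2.14 / 9 = 1.5456 back to its contributor per unit of net cost, which exceeds 1, making full contribution the dominant choice for everyone.
At the Nash equilibrium everyone contributes 9. Group total payoff = 6.5 × 2.14 × 81 = 1126.71.

1126.71 gold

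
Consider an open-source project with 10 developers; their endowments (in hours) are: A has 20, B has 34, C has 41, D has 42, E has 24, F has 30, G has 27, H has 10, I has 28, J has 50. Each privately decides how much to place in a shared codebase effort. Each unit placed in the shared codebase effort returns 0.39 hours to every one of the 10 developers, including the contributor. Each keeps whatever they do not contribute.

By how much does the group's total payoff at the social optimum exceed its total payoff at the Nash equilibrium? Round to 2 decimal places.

887.40 hours

The private return per contributed unit is 0.39 < 1 for everyone, so the Nash equilibrium is zero contribution and the group total is Σ E_j = 20 + 34 + 41 + 42 + 24 + 30 + 27 + 10 + 28 + 50 = 306.
Each contributed unit returns 3.900 to the group, so the social optimum is full contribution by everyone: group total = 3.900 × 306 = 1193.40.
Efficiency loss = (3.900 − 1) × 306 = 887.40.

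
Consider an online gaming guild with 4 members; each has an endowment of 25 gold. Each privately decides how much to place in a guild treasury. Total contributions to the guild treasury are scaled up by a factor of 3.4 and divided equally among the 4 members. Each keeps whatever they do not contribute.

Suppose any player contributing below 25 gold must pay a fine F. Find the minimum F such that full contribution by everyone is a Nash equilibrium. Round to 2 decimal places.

Given the others contribute fully, the best deviation is to contribute 0 (any partial contribution still incurs the fine and gives up units whose private return 0.8500 is below 1).
Deviating from 25 to 0 saves 25 gold but forfeits the deviator's share of the drop in the guild treasury: 3.4/4 × 25 = 21.25.
So the deviation gain is 25 − 21.25 = 3.75, and the fine must be at least 3.75 gold to wipe it out.

3.75 gold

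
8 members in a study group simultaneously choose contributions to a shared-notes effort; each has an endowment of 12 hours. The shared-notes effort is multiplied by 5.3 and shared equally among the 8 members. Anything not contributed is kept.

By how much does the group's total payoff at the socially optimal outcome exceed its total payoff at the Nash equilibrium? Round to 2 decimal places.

412.80 hours

Each contributed unit returns 5.3/8 = 0.6625 to its contributor — below 1 — so contributing 0 is dominant for every player. At the Nash equilibrium everyone keeps their 12, and the group total is 8 × 12 = 96.
Each contributed unit returns 5.300 to the group as a whole (0.6625 to each of 8 players), which exceeds 1, so the social optimum is full contribution: group total = 5.300 × 96 = 508.80.
Efficiency loss = 508.80 − 96 = 412.80.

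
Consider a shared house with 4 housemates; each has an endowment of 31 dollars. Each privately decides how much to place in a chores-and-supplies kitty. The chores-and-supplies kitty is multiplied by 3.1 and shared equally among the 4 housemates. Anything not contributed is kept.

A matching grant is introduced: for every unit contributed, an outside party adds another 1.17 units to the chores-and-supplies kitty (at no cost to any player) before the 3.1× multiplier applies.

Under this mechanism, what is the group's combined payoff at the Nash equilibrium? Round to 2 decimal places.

Under the mechanism each unit contributed yields 3.1 × 2.17 / 4 = 1.6818 back to its contributor per unit of net cost, which exceeds 1, making full contribution the dominant choice for everyone.
So the Nash equilibrium is full contribution by all 4; the group earns 3.1 × 2.17 × 124 = 834.15.

834.15 dollars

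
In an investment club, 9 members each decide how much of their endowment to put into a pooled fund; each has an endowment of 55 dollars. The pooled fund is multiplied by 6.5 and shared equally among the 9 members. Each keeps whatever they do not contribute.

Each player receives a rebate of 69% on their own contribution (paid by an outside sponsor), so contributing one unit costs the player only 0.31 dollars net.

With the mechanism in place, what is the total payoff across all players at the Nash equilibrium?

With the mechanism, a contributed unit returns (6.5/9) / 0.31 = 2.3297 per unit of net cost to the contributor — now above 1 — so contributing fully is weakly dominant for every player.
At the Nash equilibrium everyone contributes 55. Group total payoff = 9 × (55 × 0.69 + 6.5 × 55) = 3559.05.

3559.05 dollars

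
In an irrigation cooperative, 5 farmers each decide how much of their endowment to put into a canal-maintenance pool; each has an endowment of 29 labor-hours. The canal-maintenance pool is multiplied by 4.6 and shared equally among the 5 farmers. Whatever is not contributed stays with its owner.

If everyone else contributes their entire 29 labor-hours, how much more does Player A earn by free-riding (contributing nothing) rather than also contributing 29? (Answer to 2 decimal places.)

2.32 labor-hours

Switching from a contribution of 29 to 0 lets Player A keep an extra 29 labor-hours, but lowers the canal-maintenance pool by 29, which costs Player A their own share of that drop: 4.6/5 × 29 = 26.68.
Net gain = 29 − 26.68 = 2.32. The private return per contributed unit (0.9200) is below 1, so free-riding is indeed the best response regardless of what the others do.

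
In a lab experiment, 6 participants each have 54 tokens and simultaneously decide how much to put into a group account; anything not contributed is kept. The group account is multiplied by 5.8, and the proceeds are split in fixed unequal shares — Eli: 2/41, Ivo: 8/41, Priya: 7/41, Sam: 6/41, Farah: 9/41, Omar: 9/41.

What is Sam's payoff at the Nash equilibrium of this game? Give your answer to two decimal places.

191.50 tokens

Player j's private return per contributed unit is 5.8 × (j's share). Contributing is weakly dominant for j when that share is at least 1/5.8 = 0.1724, and contributing 0 is dominant otherwise.
Ivo, Farah and Omar clear that bar, contributing 54 each; the remaining 3 contribute 0. Total contributed: 162.
Sam keeps 54 and receives 5.8 × 162 × 6/41 = 137.50 from the group account, for a payoff of 191.50.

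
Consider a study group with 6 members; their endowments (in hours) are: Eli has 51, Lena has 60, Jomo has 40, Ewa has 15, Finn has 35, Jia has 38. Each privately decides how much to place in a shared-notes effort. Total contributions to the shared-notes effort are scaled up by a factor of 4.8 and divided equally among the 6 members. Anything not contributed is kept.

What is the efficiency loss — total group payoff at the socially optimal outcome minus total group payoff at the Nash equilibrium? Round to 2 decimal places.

The private return per contributed unit is 4.8/6 = 0.8000 < 1 for every player regardless of endowment, so the Nash equilibrium is zero contribution and the group total is Σ E_j = 51 + 60 + 40 + 15 + 35 + 38 = 239.
Each contributed unit returns 4.800 to the group, so the social optimum is full contribution by everyone: group total = 4.800 × 239 = 1147.20.
Efficiency loss = (4.800 − 1) × 239 = 908.20.

908.20 hours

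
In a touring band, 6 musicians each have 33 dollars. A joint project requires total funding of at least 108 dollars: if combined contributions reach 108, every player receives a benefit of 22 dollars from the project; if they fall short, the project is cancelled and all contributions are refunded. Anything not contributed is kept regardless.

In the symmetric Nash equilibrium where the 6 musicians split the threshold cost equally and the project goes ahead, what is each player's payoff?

37 dollars

Equal share of the threshold: 108/6 = 18.
At this profile no one gains by cutting their contribution: any cut drops the total below 108, the project is cancelled, contributions are refunded, and the deviator ends with 33, which is less than 33 − 18 + 22 = 37. Contributing more than 18 just wastes the excess. So contributing exactly 18 is a best response.
Each player's payoff: 33 − 18 + 22 = 37.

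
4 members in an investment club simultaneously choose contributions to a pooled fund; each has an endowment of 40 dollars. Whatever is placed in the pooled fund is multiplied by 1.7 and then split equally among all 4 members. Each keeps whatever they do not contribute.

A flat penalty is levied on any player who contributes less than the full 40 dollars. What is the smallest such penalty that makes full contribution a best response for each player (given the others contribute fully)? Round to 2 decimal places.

23.00 dollars

Given the others contribute fully, the best deviation is to contribute 0 (any partial contribution still incurs the fine and gives up units whose private return 0.4250 is below 1).
Deviating from 40 to 0 saves 40 dollars but forfeits the deviator's share of the drop in the pooled fund: 1.7/4 × 40 = 17.00.
So the deviation gain is 40 − 17.00 = 23.00, and the fine must be at least 23.00 dollars to wipe it out.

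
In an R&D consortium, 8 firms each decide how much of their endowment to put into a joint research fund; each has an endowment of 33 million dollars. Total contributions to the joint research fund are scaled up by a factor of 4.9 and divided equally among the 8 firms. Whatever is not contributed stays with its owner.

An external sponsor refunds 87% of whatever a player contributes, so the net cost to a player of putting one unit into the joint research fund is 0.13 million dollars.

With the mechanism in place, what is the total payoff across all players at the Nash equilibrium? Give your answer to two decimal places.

With the mechanism, a contributed unit returns (4.9/8) / 0.13 = 4.7115 per unit of net cost to the contributor — now above 1 — so contributing fully is weakly dominant for every player.
So the Nash equilibrium is full contribution by all 8; the group earns 8 × (33 × 0.87 + 4.9 × 33) = 1523.28.

1523.28 million dollars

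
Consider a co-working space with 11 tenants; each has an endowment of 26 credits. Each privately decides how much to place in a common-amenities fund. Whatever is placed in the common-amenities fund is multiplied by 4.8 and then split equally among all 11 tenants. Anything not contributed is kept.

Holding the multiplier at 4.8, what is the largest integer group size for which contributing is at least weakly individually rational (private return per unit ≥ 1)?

4

Private return per unit is 4.8/(group size), which is ≥ 1 whenever the group size is ≤ 4.8.
The largest such integer is 4.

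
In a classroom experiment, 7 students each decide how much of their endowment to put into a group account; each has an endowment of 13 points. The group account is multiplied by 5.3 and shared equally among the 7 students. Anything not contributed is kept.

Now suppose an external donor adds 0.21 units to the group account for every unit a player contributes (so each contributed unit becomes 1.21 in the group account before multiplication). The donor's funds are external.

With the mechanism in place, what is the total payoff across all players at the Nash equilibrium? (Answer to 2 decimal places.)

91.00 points

With the mechanism, a contributed unit returns 5.3 × 1.21 / 7 = 0.9161 per unit of net cost — still below 1 — so contributing 0 remains dominant for every player.
At the Nash equilibrium no one contributes; group total payoff = 7 × 13 = 91.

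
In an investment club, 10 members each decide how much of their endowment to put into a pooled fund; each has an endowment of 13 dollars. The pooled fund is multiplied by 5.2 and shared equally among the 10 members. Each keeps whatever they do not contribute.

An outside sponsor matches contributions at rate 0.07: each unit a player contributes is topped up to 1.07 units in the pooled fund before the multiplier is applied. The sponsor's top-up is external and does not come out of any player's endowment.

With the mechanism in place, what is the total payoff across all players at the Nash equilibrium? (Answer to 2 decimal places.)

130.00 dollars

Even with the mechanism, each unit contributed returns only 5.2 × 1.07 / 10 = 0.5564 per unit of net cost, so contributing nothing is still dominant.
Everyone keeps their endowment and the group total is 10 × 13 = 130.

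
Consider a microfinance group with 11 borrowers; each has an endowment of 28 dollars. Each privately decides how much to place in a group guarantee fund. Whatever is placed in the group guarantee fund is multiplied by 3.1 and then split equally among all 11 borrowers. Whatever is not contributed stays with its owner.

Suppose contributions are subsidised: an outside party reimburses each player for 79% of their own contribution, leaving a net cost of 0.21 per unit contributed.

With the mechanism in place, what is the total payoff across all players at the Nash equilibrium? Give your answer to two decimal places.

Under the mechanism each unit contributed yields (3.1/11) / 0.21 = 1.3420 back to its contributor per unit of net cost, which exceeds 1, making full contribution the dominant choice for everyone.
So the Nash equilibrium is full contribution by all 11; the group earns 11 × (28 × 0.79 + 3.1 × 28) = 1198.12.

1198.12 dollars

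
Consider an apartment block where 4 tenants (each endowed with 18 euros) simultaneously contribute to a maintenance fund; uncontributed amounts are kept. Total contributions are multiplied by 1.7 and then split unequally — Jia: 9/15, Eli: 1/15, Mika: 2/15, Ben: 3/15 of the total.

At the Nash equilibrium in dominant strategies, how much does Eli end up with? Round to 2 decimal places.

A player with share s gets back 1.7·s per unit contributed, so full contribution is dominant for anyone with s > 1/1.7 = 0.5882 and zero contribution is dominant for anyone below.
The only share above 0.5882 is Jia's 9/15, contributing 18; the remaining 3 contribute 0. Total contributed: 18.
Eli keeps 18 and receives 1.7 × 18 × 1/15 = 2.04 from the maintenance fund, for a payoff of 20.04.

20.04 euros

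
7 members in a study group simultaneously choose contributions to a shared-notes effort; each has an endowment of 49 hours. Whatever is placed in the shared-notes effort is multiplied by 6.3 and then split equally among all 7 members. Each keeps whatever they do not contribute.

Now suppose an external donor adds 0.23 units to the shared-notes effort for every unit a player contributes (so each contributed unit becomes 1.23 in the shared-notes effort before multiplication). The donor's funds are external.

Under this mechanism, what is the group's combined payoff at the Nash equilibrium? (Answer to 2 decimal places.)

The effective private return per unit is now 6.3 × 1.23 / 7 = 1.1070 > 1, so every player's dominant strategy flips to full contribution.
At the Nash equilibrium everyone contributes 49. Group total payoff = 6.3 × 1.23 × 343 = 2657.91.

2657.91 hours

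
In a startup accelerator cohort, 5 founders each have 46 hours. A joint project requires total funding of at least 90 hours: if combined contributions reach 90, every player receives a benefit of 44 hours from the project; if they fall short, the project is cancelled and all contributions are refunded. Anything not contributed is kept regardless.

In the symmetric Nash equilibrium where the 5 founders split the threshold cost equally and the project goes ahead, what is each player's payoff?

72 hours

Equal share of the threshold: 90/5 = 18.
At this profile no one gains by cutting their contribution: any cut drops the total below 90, the project is cancelled, contributions are refunded, and the deviator ends with 46, which is less than 46 − 18 + 44 = 72. Contributing more than 18 just wastes the excess. So contributing exactly 18 is a best response.
Each player's payoff: 46 − 18 + 44 = 72.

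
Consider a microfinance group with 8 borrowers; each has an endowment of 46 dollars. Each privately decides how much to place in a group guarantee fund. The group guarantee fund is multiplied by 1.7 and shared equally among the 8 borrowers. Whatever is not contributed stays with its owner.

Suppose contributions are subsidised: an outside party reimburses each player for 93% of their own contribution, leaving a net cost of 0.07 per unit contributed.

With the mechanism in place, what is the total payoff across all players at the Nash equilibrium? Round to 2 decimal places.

The effective private return per unit is now (1.7/8) / 0.07 = 3.0357 > 1, so every player's dominant strategy flips to full contribution.
At the Nash equilibrium everyone contributes 46. Group total payoff = 8 × (46 × 0.93 + 1.7 × 46) = 967.84.

967.84 dollars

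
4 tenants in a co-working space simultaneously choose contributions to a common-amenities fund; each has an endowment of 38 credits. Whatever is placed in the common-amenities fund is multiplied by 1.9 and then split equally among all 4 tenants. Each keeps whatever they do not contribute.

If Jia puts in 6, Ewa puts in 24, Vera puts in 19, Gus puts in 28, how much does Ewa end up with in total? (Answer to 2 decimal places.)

Total contributed: 6 + 24 + 19 + 28 = 77.
Each receives 1.9 × 77 / 4 = 36.58 from the common-amenities fund.
Ewa keeps 38 − 24 = 14, so Ewa's payoff is 14 + 36.58 = 50.58.

50.58 credits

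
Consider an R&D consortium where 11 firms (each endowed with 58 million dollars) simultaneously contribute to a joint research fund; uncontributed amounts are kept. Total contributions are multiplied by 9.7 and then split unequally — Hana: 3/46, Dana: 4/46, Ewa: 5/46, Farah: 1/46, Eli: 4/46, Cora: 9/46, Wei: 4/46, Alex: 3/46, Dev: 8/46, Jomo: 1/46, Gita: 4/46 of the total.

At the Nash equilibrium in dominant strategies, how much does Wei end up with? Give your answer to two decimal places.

204.77 million dollars

Player j's private return per contributed unit is 9.7 × (j's share). Contributing is weakly dominant for j when that share is at least 1/9.7 = 0.1031, and contributing 0 is dominant otherwise.
The shares above 0.1031 belong to Ewa, Cora and Dev, contributing 58 each; the remaining 8 contribute 0. Total contributed: 174.
Wei keeps 58 and receives 9.7 × 174 × 4/46 = 146.77 from the joint research fund, for a payoff of 204.77.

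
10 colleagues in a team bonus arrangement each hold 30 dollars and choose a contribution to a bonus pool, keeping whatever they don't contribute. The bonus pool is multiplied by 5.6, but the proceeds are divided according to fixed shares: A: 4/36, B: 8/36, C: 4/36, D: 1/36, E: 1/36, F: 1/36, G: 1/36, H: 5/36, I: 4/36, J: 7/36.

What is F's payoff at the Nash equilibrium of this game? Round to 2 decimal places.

For player j, contributing a unit is worthwhile iff 5.6 × (j's share) ≥ 1, i.e. iff j's share is at least 0.1786.
B and J are above the threshold, contributing 30 each; the remaining 8 contribute 0. Total contributed: 60.
F keeps 30 and receives 5.6 × 60 × 1/36 = 9.33 from the bonus pool, for a payoff of 39.33.

39.33 dollars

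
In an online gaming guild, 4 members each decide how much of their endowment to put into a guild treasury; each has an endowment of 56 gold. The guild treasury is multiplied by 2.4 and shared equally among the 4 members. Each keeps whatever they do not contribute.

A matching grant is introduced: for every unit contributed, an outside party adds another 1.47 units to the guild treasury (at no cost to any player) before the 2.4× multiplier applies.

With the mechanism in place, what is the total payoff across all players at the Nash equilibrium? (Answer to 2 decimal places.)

1327.87 gold

The effective private return per unit is now 2.4 × 2.47 / 4 = 1.4820 > 1, so every player's dominant strategy flips to full contribution.
At the Nash equilibrium everyone contributes 56. Group total payoff = 2.4 × 2.47 × 224 = 1327.87.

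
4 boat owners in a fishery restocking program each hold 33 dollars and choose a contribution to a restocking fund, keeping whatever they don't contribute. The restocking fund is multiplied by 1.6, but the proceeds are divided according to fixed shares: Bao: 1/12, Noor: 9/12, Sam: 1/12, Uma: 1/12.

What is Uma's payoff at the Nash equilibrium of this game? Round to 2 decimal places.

Player j's private return per contributed unit is 1.6 × (j's share). Contributing is weakly dominant for j when that share is at least 1/1.6 = 0.6250, and contributing 0 is dominant otherwise.
Noor alone (share 9/12) is above the threshold, contributing 33; the remaining 3 contribute 0. Total contributed: 33.
Uma keeps 33 and receives 1.6 × 33 × 1/12 = 4.40 from the restocking fund, for a payoff of 37.40.

37.40 dollars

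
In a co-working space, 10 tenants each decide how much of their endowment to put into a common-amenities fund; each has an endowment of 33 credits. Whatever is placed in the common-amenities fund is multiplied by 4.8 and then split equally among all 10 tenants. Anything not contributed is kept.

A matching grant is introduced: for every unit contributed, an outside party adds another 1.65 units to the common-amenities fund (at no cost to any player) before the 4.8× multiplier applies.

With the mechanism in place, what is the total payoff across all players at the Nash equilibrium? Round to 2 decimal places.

4197.60 credits

The effective private return per unit is now 4.8 × 2.65 / 10 = 1.2720 > 1, so every player's dominant strategy flips to full contribution.
So the Nash equilibrium is full contribution by all 10; the group earns 4.8 × 2.65 × 330 = 4197.60.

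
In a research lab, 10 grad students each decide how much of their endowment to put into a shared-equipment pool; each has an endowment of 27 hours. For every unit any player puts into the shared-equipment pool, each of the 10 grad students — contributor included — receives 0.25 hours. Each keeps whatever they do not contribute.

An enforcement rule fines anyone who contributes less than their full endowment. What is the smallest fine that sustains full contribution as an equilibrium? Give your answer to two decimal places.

20.25 hours

Given the others contribute fully, the best deviation is to contribute 0 (any partial contribution still incurs the fine and gives up units whose private return 0.25 is below 1).
Deviating from 27 to 0 saves 27 hours but forfeits the deviator's share of the drop in the shared-equipment pool: 0.25 × 27 = 6.75.
So the deviation gain is 27 − 6.75 = 20.25, and the fine must be at least 20.25 hours to wipe it out.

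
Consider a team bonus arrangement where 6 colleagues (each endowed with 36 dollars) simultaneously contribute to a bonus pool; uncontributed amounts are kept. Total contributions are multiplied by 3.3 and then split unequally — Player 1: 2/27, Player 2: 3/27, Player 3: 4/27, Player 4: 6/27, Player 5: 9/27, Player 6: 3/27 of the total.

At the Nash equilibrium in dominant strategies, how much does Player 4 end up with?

Each unit j contributes comes back to j as 3.3 × (j's share), so j prefers to contribute only if that share exceeds 1/3.3 = 0.3030; otherwise keeping the unit dominates.
The only share above 0.3030 is Player 5's 9/27, contributing 36; the remaining 5 contribute 0. Total contributed: 36.
Player 4 keeps 36 and receives 3.3 × 36 × 6/27 = 26.40 from the bonus pool, for a payoff of 62.40.

62.40 dollars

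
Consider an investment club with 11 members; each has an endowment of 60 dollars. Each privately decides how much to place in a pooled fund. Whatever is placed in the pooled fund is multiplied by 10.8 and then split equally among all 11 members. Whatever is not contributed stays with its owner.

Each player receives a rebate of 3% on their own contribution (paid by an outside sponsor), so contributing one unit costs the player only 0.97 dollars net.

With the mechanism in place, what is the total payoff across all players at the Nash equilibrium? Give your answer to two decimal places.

Under the mechanism each unit contributed yields (10.8/11) / 0.97 = 1.0122 back to its contributor per unit of net cost, which exceeds 1, making full contribution the dominant choice for everyone.
So the Nash equilibrium is full contribution by all 11; the group earns 11 × (60 × 0.03 + 10.8 × 60) = 7147.80.

7147.80 dollars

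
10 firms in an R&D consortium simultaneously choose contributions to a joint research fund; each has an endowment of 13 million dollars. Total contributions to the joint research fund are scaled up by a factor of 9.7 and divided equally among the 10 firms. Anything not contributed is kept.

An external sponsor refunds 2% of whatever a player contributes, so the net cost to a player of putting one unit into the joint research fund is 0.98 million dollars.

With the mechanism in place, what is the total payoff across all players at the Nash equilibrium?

130.00 million dollars

The effective private return is (9.7/10) / 0.98 = 0.9898, which is still under 1, so the mechanism doesn't change anyone's dominant strategy: zero contribution.
At the Nash equilibrium no one contributes; group total payoff = 10 × 13 = 130.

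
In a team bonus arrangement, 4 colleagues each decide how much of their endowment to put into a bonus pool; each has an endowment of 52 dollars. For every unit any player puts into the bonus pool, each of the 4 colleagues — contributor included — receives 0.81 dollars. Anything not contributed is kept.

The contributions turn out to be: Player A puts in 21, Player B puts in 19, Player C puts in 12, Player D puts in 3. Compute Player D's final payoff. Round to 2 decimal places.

93.55 dollars

Total contributed: 21 + 19 + 12 + 3 = 55.
Each receives 0.81 × 55 = 44.55 from the bonus pool.
Player D keeps 52 − 3 = 49, so Player D's payoff is 49 + 44.55 = 93.55.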